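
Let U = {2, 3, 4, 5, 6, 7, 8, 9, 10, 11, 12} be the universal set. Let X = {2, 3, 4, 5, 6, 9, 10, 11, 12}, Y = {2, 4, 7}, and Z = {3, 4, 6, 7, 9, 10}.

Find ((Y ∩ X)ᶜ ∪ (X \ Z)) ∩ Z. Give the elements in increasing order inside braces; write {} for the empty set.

{3, 6, 7, 9, 10}

Y ∩ X = {2, 4}
(Y ∩ X)ᶜ = {3, 5, 6, 7, 8, 9, 10, 11, 12}
X \ Z = {2, 5, 11, 12}
(Y ∩ X)ᶜ ∪ (X \ Z) = {2, 3, 5, 6, 7, 8, 9, 10, 11, 12}
((Y ∩ X)ᶜ ∪ (X \ Z)) ∩ Z = {3, 6, 7, 9, 10}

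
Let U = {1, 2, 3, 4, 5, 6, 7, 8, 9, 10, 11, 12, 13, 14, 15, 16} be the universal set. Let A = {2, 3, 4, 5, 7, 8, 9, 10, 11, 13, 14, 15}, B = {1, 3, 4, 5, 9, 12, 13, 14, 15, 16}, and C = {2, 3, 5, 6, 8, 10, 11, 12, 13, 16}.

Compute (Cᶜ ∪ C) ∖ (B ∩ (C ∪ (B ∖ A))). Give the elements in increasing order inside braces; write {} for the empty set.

{2, 4, 6, 7, 8, 9, 10, 11, 14, 15}

Cᶜ = {1, 4, 7, 9, 14, 15}
Cᶜ ∪ C = {1, 2, 3, 4, 5, 6, 7, 8, 9, 10, 11, 12, 13, 14, 15, 16}
B ∖ A = {1, 12, 16}
C ∪ (B ∖ A) = {1, 2, 3, 5, 6, 8, 10, 11, 12, 13, 16}
B ∩ (C ∪ (B ∖ A)) = {1, 3, 5, 12, 13, 16}
(Cᶜ ∪ C) ∖ (B ∩ (C ∪ (B ∖ A))) = {2, 4, 6, 7, 8, 9, 10, 11, 14, 15}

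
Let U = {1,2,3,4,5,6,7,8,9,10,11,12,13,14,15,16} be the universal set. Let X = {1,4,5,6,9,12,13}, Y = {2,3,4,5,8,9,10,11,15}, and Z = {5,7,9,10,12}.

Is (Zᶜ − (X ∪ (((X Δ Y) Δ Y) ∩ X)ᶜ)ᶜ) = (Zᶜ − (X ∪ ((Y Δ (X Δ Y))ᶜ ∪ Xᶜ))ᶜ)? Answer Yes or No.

Yes

Zᶜ = {1,2,3,4,6,8,11,13,14,15,16}
X Δ Y = {1,2,3,6,8,10,11,12,13,15}
(X Δ Y) Δ Y = {1,4,5,6,9,12,13}
((X Δ Y) Δ Y) ∩ X = {1,4,5,6,9,12,13}
(((X Δ Y) Δ Y) ∩ X)ᶜ = {2,3,7,8,10,11,14,15,16}
X ∪ (((X Δ Y) Δ Y) ∩ X)ᶜ = {1,2,3,4,5,6,7,8,9,10,11,12,13,14,15,16}
(X ∪ (((X Δ Y) Δ Y) ∩ X)ᶜ)ᶜ = {}
Zᶜ − (X ∪ (((X Δ Y) Δ Y) ∩ X)ᶜ)ᶜ = {1,2,3,4,6,8,11,13,14,15,16}
Y Δ (X Δ Y) = {1,4,5,6,9,12,13}
(Y Δ (X Δ Y))ᶜ = {2,3,7,8,10,11,14,15,16}
Xᶜ = {2,3,7,8,10,11,14,15,16}
(Y Δ (X Δ Y))ᶜ ∪ Xᶜ = {2,3,7,8,10,11,14,15,16}
X ∪ ((Y Δ (X Δ Y))ᶜ ∪ Xᶜ) = {1,2,3,4,5,6,7,8,9,10,11,12,13,14,15,16}
(X ∪ ((Y Δ (X Δ Y))ᶜ ∪ Xᶜ))ᶜ = {}
Zᶜ − (X ∪ ((Y Δ (X Δ Y))ᶜ ∪ Xᶜ))ᶜ = {1,2,3,4,6,8,11,13,14,15,16}
Both equal {1,2,3,4,6,8,11,13,14,15,16}, so Zᶜ − (X ∪ (((X Δ Y) Δ Y) ∩ X)ᶜ)ᶜ = Zᶜ − (X ∪ ((Y Δ (X Δ Y))ᶜ ∪ Xᶜ))ᶜ.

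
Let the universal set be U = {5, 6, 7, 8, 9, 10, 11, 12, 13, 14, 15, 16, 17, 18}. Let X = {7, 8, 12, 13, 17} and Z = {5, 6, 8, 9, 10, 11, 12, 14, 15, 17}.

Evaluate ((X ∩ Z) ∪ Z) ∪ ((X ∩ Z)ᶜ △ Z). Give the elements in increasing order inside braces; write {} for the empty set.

X ∩ Z = {8, 12, 17}
(X ∩ Z) ∪ Z = {5, 6, 8, 9, 10, 11, 12, 14, 15, 17}
(X ∩ Z)ᶜ = {5, 6, 7, 9, 10, 11, 13, 14, 15, 16, 18}
(X ∩ Z)ᶜ △ Z = {7, 8, 12, 13, 16, 17, 18}
((X ∩ Z) ∪ Z) ∪ ((X ∩ Z)ᶜ △ Z) = {5, 6, 7, 8, 9, 10, 11, 12, 13, 14, 15, 16, 17, 18}

{5, 6, 7, 8, 9, 10, 11, 12, 13, 14, 15, 16, 17, 18}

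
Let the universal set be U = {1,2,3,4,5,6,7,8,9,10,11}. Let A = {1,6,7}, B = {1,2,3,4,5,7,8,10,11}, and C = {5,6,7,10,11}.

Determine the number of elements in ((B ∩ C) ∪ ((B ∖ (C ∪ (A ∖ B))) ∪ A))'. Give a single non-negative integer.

1

B ∩ C = {5,7,10,11}
A ∖ B = {6}
C ∪ (A ∖ B) = {5,6,7,10,11}
B ∖ (C ∪ (A ∖ B)) = {1,2,3,4,8}
(B ∖ (C ∪ (A ∖ B))) ∪ A = {1,2,3,4,6,7,8}
(B ∩ C) ∪ ((B ∖ (C ∪ (A ∖ B))) ∪ A) = {1,2,3,4,5,6,7,8,10,11}
((B ∩ C) ∪ ((B ∖ (C ∪ (A ∖ B))) ∪ A))' = {9}
|((B ∩ C) ∪ ((B ∖ (C ∪ (A ∖ B))) ∪ A))'| = 1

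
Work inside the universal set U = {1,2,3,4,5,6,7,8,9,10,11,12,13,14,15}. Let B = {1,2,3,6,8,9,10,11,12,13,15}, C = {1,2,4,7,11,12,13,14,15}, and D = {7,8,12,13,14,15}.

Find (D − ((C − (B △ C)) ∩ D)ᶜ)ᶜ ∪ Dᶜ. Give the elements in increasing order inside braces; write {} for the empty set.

{1,2,3,4,5,6,7,8,9,10,11,14}

B △ C = {3,4,6,7,8,9,10,14}
C − (B △ C) = {1,2,11,12,13,15}
(C − (B △ C)) ∩ D = {12,13,15}
((C − (B △ C)) ∩ D)ᶜ = {1,2,3,4,5,6,7,8,9,10,11,14}
D − ((C − (B △ C)) ∩ D)ᶜ = {12,13,15}
(D − ((C − (B △ C)) ∩ D)ᶜ)ᶜ = {1,2,3,4,5,6,7,8,9,10,11,14}
Dᶜ = {1,2,3,4,5,6,9,10,11}
(D − ((C − (B △ C)) ∩ D)ᶜ)ᶜ ∪ Dᶜ = {1,2,3,4,5,6,7,8,9,10,11,14}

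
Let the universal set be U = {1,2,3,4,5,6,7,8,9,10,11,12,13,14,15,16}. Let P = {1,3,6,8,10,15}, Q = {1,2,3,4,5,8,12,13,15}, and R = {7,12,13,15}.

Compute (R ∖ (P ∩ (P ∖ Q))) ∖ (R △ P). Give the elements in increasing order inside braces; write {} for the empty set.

P ∖ Q = {6,10}
P ∩ (P ∖ Q) = {6,10}
R ∖ (P ∩ (P ∖ Q)) = {7,12,13,15}
R △ P = {1,3,6,7,8,10,12,13}
(R ∖ (P ∩ (P ∖ Q))) ∖ (R △ P) = {15}

{15}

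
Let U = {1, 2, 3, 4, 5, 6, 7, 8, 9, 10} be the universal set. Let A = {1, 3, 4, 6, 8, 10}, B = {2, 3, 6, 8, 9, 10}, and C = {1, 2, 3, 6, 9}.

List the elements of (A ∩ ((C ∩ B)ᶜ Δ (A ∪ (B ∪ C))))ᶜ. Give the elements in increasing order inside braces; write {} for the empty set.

C ∩ B = {2, 3, 6, 9}
(C ∩ B)ᶜ = {1, 4, 5, 7, 8, 10}
B ∪ C = {1, 2, 3, 6, 8, 9, 10}
A ∪ (B ∪ C) = {1, 2, 3, 4, 6, 8, 9, 10}
(C ∩ B)ᶜ Δ (A ∪ (B ∪ C)) = {2, 3, 5, 6, 7, 9}
A ∩ ((C ∩ B)ᶜ Δ (A ∪ (B ∪ C))) = {3, 6}
(A ∩ ((C ∩ B)ᶜ Δ (A ∪ (B ∪ C))))ᶜ = {1, 2, 4, 5, 7, 8, 9, 10}

{1, 2, 4, 5, 7, 8, 9, 10}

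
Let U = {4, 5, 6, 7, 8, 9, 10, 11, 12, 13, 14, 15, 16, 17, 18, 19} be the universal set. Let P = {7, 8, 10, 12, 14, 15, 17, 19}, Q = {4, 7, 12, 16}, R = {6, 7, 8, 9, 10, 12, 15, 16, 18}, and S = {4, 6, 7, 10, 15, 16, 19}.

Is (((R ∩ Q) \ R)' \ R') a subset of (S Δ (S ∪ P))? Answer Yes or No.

R ∩ Q = {7, 12, 16}
(R ∩ Q) \ R = {}
((R ∩ Q) \ R)' = {4, 5, 6, 7, 8, 9, 10, 11, 12, 13, 14, 15, 16, 17, 18, 19}
R' = {4, 5, 11, 13, 14, 17, 19}
((R ∩ Q) \ R)' \ R' = {6, 7, 8, 9, 10, 12, 15, 16, 18}
S ∪ P = {4, 6, 7, 8, 10, 12, 14, 15, 16, 17, 19}
S Δ (S ∪ P) = {8, 12, 14, 17}
6 ∈ ((R ∩ Q) \ R)' \ R' but 6 ∉ S Δ (S ∪ P), so the inclusion fails.

No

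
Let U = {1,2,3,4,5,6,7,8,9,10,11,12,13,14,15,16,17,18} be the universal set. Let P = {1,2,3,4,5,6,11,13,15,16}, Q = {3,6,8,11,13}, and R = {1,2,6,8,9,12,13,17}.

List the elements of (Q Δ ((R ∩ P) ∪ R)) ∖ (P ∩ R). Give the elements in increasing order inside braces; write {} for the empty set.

{3,9,11,12,17}

R ∩ P = {1,2,6,13}
(R ∩ P) ∪ R = {1,2,6,8,9,12,13,17}
Q Δ ((R ∩ P) ∪ R) = {1,2,3,9,11,12,17}
P ∩ R = {1,2,6,13}
(Q Δ ((R ∩ P) ∪ R)) ∖ (P ∩ R) = {3,9,11,12,17}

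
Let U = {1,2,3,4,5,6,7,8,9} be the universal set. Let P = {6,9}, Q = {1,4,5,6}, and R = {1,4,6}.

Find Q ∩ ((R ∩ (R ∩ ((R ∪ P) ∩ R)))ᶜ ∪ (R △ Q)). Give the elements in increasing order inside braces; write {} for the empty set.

R ∪ P = {1,4,6,9}
(R ∪ P) ∩ R = {1,4,6}
R ∩ ((R ∪ P) ∩ R) = {1,4,6}
R ∩ (R ∩ ((R ∪ P) ∩ R)) = {1,4,6}
(R ∩ (R ∩ ((R ∪ P) ∩ R)))ᶜ = {2,3,5,7,8,9}
R △ Q = {5}
(R ∩ (R ∩ ((R ∪ P) ∩ R)))ᶜ ∪ (R △ Q) = {2,3,5,7,8,9}
Q ∩ ((R ∩ (R ∩ ((R ∪ P) ∩ R)))ᶜ ∪ (R △ Q)) = {5}

{5}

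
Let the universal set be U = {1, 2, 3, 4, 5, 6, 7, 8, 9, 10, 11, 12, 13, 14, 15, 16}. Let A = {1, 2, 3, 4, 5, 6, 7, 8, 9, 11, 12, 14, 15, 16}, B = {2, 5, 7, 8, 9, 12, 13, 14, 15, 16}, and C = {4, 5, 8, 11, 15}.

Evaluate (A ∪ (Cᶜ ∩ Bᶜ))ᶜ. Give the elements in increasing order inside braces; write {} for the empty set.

Cᶜ = {1, 2, 3, 6, 7, 9, 10, 12, 13, 14, 16}
Bᶜ = {1, 3, 4, 6, 10, 11}
Cᶜ ∩ Bᶜ = {1, 3, 6, 10}
A ∪ (Cᶜ ∩ Bᶜ) = {1, 2, 3, 4, 5, 6, 7, 8, 9, 10, 11, 12, 14, 15, 16}
(A ∪ (Cᶜ ∩ Bᶜ))ᶜ = {13}

{13}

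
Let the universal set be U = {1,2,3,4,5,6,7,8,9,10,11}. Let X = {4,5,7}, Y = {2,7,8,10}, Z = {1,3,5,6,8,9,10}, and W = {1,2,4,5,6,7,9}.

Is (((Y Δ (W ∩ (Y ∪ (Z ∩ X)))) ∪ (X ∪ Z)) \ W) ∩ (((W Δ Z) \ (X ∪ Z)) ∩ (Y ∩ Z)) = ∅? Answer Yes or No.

Yes

Z ∩ X = {5}
Y ∪ (Z ∩ X) = {2,5,7,8,10}
W ∩ (Y ∪ (Z ∩ X)) = {2,5,7}
Y Δ (W ∩ (Y ∪ (Z ∩ X))) = {5,8,10}
X ∪ Z = {1,3,4,5,6,7,8,9,10}
(Y Δ (W ∩ (Y ∪ (Z ∩ X)))) ∪ (X ∪ Z) = {1,3,4,5,6,7,8,9,10}
((Y Δ (W ∩ (Y ∪ (Z ∩ X)))) ∪ (X ∪ Z)) \ W = {3,8,10}
W Δ Z = {2,3,4,7,8,10}
(W Δ Z) \ (X ∪ Z) = {2}
Y ∩ Z = {8,10}
((W Δ Z) \ (X ∪ Z)) ∩ (Y ∩ Z) = {}
{3,8,10} and {} share no elements.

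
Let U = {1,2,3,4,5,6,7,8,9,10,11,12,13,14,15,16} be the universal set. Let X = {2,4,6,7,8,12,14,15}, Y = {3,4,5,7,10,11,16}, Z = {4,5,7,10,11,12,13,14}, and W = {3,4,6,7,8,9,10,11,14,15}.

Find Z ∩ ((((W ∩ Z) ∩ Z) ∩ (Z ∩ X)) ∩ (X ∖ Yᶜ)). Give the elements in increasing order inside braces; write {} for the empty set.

W ∩ Z = {4,7,10,11,14}
(W ∩ Z) ∩ Z = {4,7,10,11,14}
Z ∩ X = {4,7,12,14}
((W ∩ Z) ∩ Z) ∩ (Z ∩ X) = {4,7,14}
Yᶜ = {1,2,6,8,9,12,13,14,15}
X ∖ Yᶜ = {4,7}
(((W ∩ Z) ∩ Z) ∩ (Z ∩ X)) ∩ (X ∖ Yᶜ) = {4,7}
Z ∩ ((((W ∩ Z) ∩ Z) ∩ (Z ∩ X)) ∩ (X ∖ Yᶜ)) = {4,7}

{4,7}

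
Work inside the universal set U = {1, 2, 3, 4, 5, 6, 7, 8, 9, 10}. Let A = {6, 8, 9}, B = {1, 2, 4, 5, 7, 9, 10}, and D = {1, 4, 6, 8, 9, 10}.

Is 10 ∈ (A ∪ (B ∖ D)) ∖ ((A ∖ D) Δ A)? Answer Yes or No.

No

10 ∈ B and 10 ∈ D, so 10 ∉ B ∖ D
10 ∉ A and 10 ∉ (B ∖ D), so 10 ∉ A ∪ (B ∖ D)
10 ∉ A and 10 ∈ D, so 10 ∉ A ∖ D
10 ∉ (A ∖ D) and 10 ∉ A, so 10 ∉ (A ∖ D) Δ A
10 ∉ (A ∪ (B ∖ D)) and 10 ∉ ((A ∖ D) Δ A), so 10 ∉ (A ∪ (B ∖ D)) ∖ ((A ∖ D) Δ A)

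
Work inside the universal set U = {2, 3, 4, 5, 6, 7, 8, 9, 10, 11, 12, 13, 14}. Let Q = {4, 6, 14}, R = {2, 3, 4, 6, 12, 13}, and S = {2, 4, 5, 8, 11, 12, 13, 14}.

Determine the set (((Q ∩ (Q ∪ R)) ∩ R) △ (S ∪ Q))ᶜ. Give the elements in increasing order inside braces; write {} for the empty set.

{3, 4, 6, 7, 9, 10}

Q ∪ R = {2, 3, 4, 6, 12, 13, 14}
Q ∩ (Q ∪ R) = {4, 6, 14}
(Q ∩ (Q ∪ R)) ∩ R = {4, 6}
S ∪ Q = {2, 4, 5, 6, 8, 11, 12, 13, 14}
((Q ∩ (Q ∪ R)) ∩ R) △ (S ∪ Q) = {2, 5, 8, 11, 12, 13, 14}
(((Q ∩ (Q ∪ R)) ∩ R) △ (S ∪ Q))ᶜ = {3, 4, 6, 7, 9, 10}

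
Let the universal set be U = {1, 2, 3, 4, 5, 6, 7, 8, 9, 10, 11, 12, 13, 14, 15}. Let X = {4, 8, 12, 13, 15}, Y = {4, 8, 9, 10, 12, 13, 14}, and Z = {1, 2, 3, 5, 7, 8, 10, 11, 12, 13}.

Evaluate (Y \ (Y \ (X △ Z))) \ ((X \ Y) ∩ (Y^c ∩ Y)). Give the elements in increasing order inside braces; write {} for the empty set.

{4, 10}

X △ Z = {1, 2, 3, 4, 5, 7, 10, 11, 15}
Y \ (X △ Z) = {8, 9, 12, 13, 14}
Y \ (Y \ (X △ Z)) = {4, 10}
X \ Y = {15}
Y^c = {1, 2, 3, 5, 6, 7, 11, 15}
Y^c ∩ Y = {}
(X \ Y) ∩ (Y^c ∩ Y) = {}
(Y \ (Y \ (X △ Z))) \ ((X \ Y) ∩ (Y^c ∩ Y)) = {4, 10}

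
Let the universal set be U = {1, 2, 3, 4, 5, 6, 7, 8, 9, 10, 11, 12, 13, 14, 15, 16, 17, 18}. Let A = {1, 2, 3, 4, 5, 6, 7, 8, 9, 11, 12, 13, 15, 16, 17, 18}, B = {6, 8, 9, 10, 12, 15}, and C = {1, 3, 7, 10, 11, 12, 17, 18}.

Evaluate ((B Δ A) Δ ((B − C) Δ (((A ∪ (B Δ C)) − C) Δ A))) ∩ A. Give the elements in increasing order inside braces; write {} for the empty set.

{2, 4, 5, 6, 8, 9, 12, 13, 15, 16}

B Δ A = {1, 2, 3, 4, 5, 7, 10, 11, 13, 16, 17, 18}
B − C = {6, 8, 9, 15}
B Δ C = {1, 3, 6, 7, 8, 9, 11, 15, 17, 18}
A ∪ (B Δ C) = {1, 2, 3, 4, 5, 6, 7, 8, 9, 11, 12, 13, 15, 16, 17, 18}
(A ∪ (B Δ C)) − C = {2, 4, 5, 6, 8, 9, 13, 15, 16}
((A ∪ (B Δ C)) − C) Δ A = {1, 3, 7, 11, 12, 17, 18}
(B − C) Δ (((A ∪ (B Δ C)) − C) Δ A) = {1, 3, 6, 7, 8, 9, 11, 12, 15, 17, 18}
(B Δ A) Δ ((B − C) Δ (((A ∪ (B Δ C)) − C) Δ A)) = {2, 4, 5, 6, 8, 9, 10, 12, 13, 15, 16}
((B Δ A) Δ ((B − C) Δ (((A ∪ (B Δ C)) − C) Δ A))) ∩ A = {2, 4, 5, 6, 8, 9, 12, 13, 15, 16}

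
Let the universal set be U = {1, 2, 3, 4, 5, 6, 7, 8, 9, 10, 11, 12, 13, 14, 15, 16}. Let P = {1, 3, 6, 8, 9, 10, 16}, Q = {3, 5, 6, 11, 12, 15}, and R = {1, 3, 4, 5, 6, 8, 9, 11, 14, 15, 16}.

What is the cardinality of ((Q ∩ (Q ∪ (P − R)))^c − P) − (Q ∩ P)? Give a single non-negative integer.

P − R = {10}
Q ∪ (P − R) = {3, 5, 6, 10, 11, 12, 15}
Q ∩ (Q ∪ (P − R)) = {3, 5, 6, 11, 12, 15}
(Q ∩ (Q ∪ (P − R)))^c = {1, 2, 4, 7, 8, 9, 10, 13, 14, 16}
(Q ∩ (Q ∪ (P − R)))^c − P = {2, 4, 7, 13, 14}
Q ∩ P = {3, 6}
((Q ∩ (Q ∪ (P − R)))^c − P) − (Q ∩ P) = {2, 4, 7, 13, 14}
|((Q ∩ (Q ∪ (P − R)))^c − P) − (Q ∩ P)| = 5

5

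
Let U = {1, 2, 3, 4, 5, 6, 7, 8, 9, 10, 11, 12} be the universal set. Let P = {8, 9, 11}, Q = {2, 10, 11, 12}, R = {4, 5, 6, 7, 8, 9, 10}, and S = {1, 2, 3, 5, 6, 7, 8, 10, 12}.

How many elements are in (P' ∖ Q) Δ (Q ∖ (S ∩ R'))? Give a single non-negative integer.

8

P' = {1, 2, 3, 4, 5, 6, 7, 10, 12}
P' ∖ Q = {1, 3, 4, 5, 6, 7}
R' = {1, 2, 3, 11, 12}
S ∩ R' = {1, 2, 3, 12}
Q ∖ (S ∩ R') = {10, 11}
(P' ∖ Q) Δ (Q ∖ (S ∩ R')) = {1, 3, 4, 5, 6, 7, 10, 11}
|(P' ∖ Q) Δ (Q ∖ (S ∩ R'))| = 8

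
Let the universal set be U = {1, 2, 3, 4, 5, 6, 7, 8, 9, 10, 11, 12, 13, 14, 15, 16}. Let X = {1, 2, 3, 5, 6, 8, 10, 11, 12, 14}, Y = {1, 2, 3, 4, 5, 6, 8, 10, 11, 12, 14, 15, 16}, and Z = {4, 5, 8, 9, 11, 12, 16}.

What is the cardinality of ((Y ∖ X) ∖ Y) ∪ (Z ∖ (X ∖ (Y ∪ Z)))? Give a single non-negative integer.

7

Y ∖ X = {4, 15, 16}
(Y ∖ X) ∖ Y = {}
Y ∪ Z = {1, 2, 3, 4, 5, 6, 8, 9, 10, 11, 12, 14, 15, 16}
X ∖ (Y ∪ Z) = {}
Z ∖ (X ∖ (Y ∪ Z)) = {4, 5, 8, 9, 11, 12, 16}
((Y ∖ X) ∖ Y) ∪ (Z ∖ (X ∖ (Y ∪ Z))) = {4, 5, 8, 9, 11, 12, 16}
|((Y ∖ X) ∖ Y) ∪ (Z ∖ (X ∖ (Y ∪ Z)))| = 7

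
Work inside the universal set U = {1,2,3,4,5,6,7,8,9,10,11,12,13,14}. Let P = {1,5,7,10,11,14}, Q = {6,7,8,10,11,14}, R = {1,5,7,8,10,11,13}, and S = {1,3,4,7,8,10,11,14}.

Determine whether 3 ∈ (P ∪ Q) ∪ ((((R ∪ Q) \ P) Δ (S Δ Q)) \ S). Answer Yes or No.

3 ∉ P and 3 ∉ Q, so 3 ∉ P ∪ Q
3 ∉ R and 3 ∉ Q, so 3 ∉ R ∪ Q
3 ∉ (R ∪ Q) and 3 ∉ P, so 3 ∉ (R ∪ Q) \ P
3 ∈ S and 3 ∉ Q, so 3 ∈ S Δ Q
3 ∉ ((R ∪ Q) \ P) and 3 ∈ (S Δ Q), so 3 ∈ ((R ∪ Q) \ P) Δ (S Δ Q)
3 ∈ (((R ∪ Q) \ P) Δ (S Δ Q)) and 3 ∈ S, so 3 ∉ (((R ∪ Q) \ P) Δ (S Δ Q)) \ S
3 ∉ (P ∪ Q) and 3 ∉ ((((R ∪ Q) \ P) Δ (S Δ Q)) \ S), so 3 ∉ (P ∪ Q) ∪ ((((R ∪ Q) \ P) Δ (S Δ Q)) \ S)

No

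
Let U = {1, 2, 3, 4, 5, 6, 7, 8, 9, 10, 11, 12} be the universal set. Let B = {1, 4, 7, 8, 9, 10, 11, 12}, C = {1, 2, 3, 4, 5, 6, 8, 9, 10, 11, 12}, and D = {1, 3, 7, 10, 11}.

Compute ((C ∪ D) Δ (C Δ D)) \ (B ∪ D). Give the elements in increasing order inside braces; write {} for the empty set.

C ∪ D = {1, 2, 3, 4, 5, 6, 7, 8, 9, 10, 11, 12}
C Δ D = {2, 4, 5, 6, 7, 8, 9, 12}
(C ∪ D) Δ (C Δ D) = {1, 3, 10, 11}
B ∪ D = {1, 3, 4, 7, 8, 9, 10, 11, 12}
((C ∪ D) Δ (C Δ D)) \ (B ∪ D) = {}

{}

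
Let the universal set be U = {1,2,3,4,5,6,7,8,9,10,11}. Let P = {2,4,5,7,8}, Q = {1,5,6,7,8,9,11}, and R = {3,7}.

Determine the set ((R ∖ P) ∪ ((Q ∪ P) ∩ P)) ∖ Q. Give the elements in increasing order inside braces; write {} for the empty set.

R ∖ P = {3}
Q ∪ P = {1,2,4,5,6,7,8,9,11}
(Q ∪ P) ∩ P = {2,4,5,7,8}
(R ∖ P) ∪ ((Q ∪ P) ∩ P) = {2,3,4,5,7,8}
((R ∖ P) ∪ ((Q ∪ P) ∩ P)) ∖ Q = {2,3,4}

{2,3,4}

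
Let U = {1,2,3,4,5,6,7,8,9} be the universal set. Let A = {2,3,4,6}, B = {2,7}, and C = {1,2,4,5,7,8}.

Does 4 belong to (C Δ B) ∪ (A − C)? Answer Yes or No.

4 ∈ C and 4 ∉ B, so 4 ∈ C Δ B
4 ∈ A and 4 ∈ C, so 4 ∉ A − C
4 ∈ (C Δ B) and 4 ∉ (A − C), so 4 ∈ (C Δ B) ∪ (A − C)

Yes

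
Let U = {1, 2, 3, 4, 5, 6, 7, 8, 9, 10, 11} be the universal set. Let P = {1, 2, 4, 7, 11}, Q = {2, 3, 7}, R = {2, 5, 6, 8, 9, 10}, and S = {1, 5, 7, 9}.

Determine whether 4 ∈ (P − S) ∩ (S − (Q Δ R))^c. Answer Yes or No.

Yes

4 ∈ P and 4 ∉ S, so 4 ∈ P − S
4 ∉ Q and 4 ∉ R, so 4 ∉ Q Δ R
4 ∉ S and 4 ∉ (Q Δ R), so 4 ∉ S − (Q Δ R)
4 ∈ (S − (Q Δ R))^c since 4 ∉ (S − (Q Δ R))
4 ∈ (P − S) and 4 ∈ (S − (Q Δ R))^c, so 4 ∈ (P − S) ∩ (S − (Q Δ R))^c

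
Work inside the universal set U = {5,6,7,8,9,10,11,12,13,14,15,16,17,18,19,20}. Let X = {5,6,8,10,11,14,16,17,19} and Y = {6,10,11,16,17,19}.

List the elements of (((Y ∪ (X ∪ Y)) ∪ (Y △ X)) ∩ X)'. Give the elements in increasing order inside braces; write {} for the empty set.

{7,9,12,13,15,18,20}

X ∪ Y = {5,6,8,10,11,14,16,17,19}
Y ∪ (X ∪ Y) = {5,6,8,10,11,14,16,17,19}
Y △ X = {5,8,14}
(Y ∪ (X ∪ Y)) ∪ (Y △ X) = {5,6,8,10,11,14,16,17,19}
((Y ∪ (X ∪ Y)) ∪ (Y △ X)) ∩ X = {5,6,8,10,11,14,16,17,19}
(((Y ∪ (X ∪ Y)) ∪ (Y △ X)) ∩ X)' = {7,9,12,13,15,18,20}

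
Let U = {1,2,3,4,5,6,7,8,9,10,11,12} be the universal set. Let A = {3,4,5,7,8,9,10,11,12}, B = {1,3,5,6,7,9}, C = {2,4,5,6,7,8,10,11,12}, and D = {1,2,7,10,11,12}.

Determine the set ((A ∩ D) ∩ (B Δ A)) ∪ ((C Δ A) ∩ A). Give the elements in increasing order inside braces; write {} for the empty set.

{3,9,10,11,12}

A ∩ D = {7,10,11,12}
B Δ A = {1,4,6,8,10,11,12}
(A ∩ D) ∩ (B Δ A) = {10,11,12}
C Δ A = {2,3,6,9}
(C Δ A) ∩ A = {3,9}
((A ∩ D) ∩ (B Δ A)) ∪ ((C Δ A) ∩ A) = {3,9,10,11,12}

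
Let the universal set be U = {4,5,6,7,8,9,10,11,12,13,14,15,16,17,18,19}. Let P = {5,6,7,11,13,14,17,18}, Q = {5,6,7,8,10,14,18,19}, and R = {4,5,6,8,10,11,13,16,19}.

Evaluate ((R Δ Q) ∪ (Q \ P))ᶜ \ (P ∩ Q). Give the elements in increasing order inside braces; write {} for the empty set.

{9,12,15,17}

R Δ Q = {4,7,11,13,14,16,18}
Q \ P = {8,10,19}
(R Δ Q) ∪ (Q \ P) = {4,7,8,10,11,13,14,16,18,19}
((R Δ Q) ∪ (Q \ P))ᶜ = {5,6,9,12,15,17}
P ∩ Q = {5,6,7,14,18}
((R Δ Q) ∪ (Q \ P))ᶜ \ (P ∩ Q) = {9,12,15,17}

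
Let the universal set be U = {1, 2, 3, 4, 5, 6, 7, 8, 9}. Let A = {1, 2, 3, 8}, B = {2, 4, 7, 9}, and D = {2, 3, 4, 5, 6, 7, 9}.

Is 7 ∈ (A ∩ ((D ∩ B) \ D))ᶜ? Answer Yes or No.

7 ∈ D and 7 ∈ B, so 7 ∈ D ∩ B
7 ∈ (D ∩ B) and 7 ∈ D, so 7 ∉ (D ∩ B) \ D
7 ∉ A and 7 ∉ ((D ∩ B) \ D), so 7 ∉ A ∩ ((D ∩ B) \ D)
7 ∈ (A ∩ ((D ∩ B) \ D))ᶜ since 7 ∉ (A ∩ ((D ∩ B) \ D))

Yes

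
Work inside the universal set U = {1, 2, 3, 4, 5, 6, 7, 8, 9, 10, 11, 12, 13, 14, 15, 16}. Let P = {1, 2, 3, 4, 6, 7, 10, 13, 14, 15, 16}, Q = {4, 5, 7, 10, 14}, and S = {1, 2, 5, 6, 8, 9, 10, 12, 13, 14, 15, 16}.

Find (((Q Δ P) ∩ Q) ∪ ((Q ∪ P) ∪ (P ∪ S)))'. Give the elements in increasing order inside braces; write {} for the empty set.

Q Δ P = {1, 2, 3, 5, 6, 13, 15, 16}
(Q Δ P) ∩ Q = {5}
Q ∪ P = {1, 2, 3, 4, 5, 6, 7, 10, 13, 14, 15, 16}
P ∪ S = {1, 2, 3, 4, 5, 6, 7, 8, 9, 10, 12, 13, 14, 15, 16}
(Q ∪ P) ∪ (P ∪ S) = {1, 2, 3, 4, 5, 6, 7, 8, 9, 10, 12, 13, 14, 15, 16}
((Q Δ P) ∩ Q) ∪ ((Q ∪ P) ∪ (P ∪ S)) = {1, 2, 3, 4, 5, 6, 7, 8, 9, 10, 12, 13, 14, 15, 16}
(((Q Δ P) ∩ Q) ∪ ((Q ∪ P) ∪ (P ∪ S)))' = {11}

{11}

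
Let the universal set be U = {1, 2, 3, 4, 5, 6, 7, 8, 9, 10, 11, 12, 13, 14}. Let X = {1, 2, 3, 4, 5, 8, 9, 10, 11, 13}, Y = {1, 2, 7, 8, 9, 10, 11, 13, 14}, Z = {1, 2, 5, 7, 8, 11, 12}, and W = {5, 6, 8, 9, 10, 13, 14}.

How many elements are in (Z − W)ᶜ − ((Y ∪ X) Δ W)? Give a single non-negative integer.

6

Z − W = {1, 2, 7, 11, 12}
(Z − W)ᶜ = {3, 4, 5, 6, 8, 9, 10, 13, 14}
Y ∪ X = {1, 2, 3, 4, 5, 7, 8, 9, 10, 11, 13, 14}
(Y ∪ X) Δ W = {1, 2, 3, 4, 6, 7, 11}
(Z − W)ᶜ − ((Y ∪ X) Δ W) = {5, 8, 9, 10, 13, 14}
|(Z − W)ᶜ − ((Y ∪ X) Δ W)| = 6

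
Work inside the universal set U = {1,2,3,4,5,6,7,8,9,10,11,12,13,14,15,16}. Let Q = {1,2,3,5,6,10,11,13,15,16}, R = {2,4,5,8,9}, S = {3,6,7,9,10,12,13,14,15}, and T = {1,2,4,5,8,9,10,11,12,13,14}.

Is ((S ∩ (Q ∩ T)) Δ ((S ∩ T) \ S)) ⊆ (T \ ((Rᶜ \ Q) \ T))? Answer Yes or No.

Q ∩ T = {1,2,5,10,11,13}
S ∩ (Q ∩ T) = {10,13}
S ∩ T = {9,10,12,13,14}
(S ∩ T) \ S = {}
(S ∩ (Q ∩ T)) Δ ((S ∩ T) \ S) = {10,13}
Rᶜ = {1,3,6,7,10,11,12,13,14,15,16}
Rᶜ \ Q = {7,12,14}
(Rᶜ \ Q) \ T = {7}
T \ ((Rᶜ \ Q) \ T) = {1,2,4,5,8,9,10,11,12,13,14}
Every element of {10,13} is in {1,2,4,5,8,9,10,11,12,13,14}, so (S ∩ (Q ∩ T)) Δ ((S ∩ T) \ S) ⊆ T \ ((Rᶜ \ Q) \ T).

Yes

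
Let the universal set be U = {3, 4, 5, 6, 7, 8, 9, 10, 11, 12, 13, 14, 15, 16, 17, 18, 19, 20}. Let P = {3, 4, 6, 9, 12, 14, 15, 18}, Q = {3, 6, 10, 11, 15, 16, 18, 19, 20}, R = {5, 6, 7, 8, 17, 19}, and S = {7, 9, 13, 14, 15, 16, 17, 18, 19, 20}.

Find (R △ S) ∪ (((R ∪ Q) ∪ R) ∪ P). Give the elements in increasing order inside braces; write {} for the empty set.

R △ S = {5, 6, 8, 9, 13, 14, 15, 16, 18, 20}
R ∪ Q = {3, 5, 6, 7, 8, 10, 11, 15, 16, 17, 18, 19, 20}
(R ∪ Q) ∪ R = {3, 5, 6, 7, 8, 10, 11, 15, 16, 17, 18, 19, 20}
((R ∪ Q) ∪ R) ∪ P = {3, 4, 5, 6, 7, 8, 9, 10, 11, 12, 14, 15, 16, 17, 18, 19, 20}
(R △ S) ∪ (((R ∪ Q) ∪ R) ∪ P) = {3, 4, 5, 6, 7, 8, 9, 10, 11, 12, 13, 14, 15, 16, 17, 18, 19, 20}

{3, 4, 5, 6, 7, 8, 9, 10, 11, 12, 13, 14, 15, 16, 17, 18, 19, 20}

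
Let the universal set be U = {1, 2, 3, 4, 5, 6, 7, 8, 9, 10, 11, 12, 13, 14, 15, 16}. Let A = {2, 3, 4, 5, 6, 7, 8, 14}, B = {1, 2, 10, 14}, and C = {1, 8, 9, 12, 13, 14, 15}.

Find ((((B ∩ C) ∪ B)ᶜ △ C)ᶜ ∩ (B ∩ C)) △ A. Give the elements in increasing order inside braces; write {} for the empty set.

{2, 3, 4, 5, 6, 7, 8, 14}

B ∩ C = {1, 14}
(B ∩ C) ∪ B = {1, 2, 10, 14}
((B ∩ C) ∪ B)ᶜ = {3, 4, 5, 6, 7, 8, 9, 11, 12, 13, 15, 16}
((B ∩ C) ∪ B)ᶜ △ C = {1, 3, 4, 5, 6, 7, 11, 14, 16}
(((B ∩ C) ∪ B)ᶜ △ C)ᶜ = {2, 8, 9, 10, 12, 13, 15}
(((B ∩ C) ∪ B)ᶜ △ C)ᶜ ∩ (B ∩ C) = {}
((((B ∩ C) ∪ B)ᶜ △ C)ᶜ ∩ (B ∩ C)) △ A = {2, 3, 4, 5, 6, 7, 8, 14}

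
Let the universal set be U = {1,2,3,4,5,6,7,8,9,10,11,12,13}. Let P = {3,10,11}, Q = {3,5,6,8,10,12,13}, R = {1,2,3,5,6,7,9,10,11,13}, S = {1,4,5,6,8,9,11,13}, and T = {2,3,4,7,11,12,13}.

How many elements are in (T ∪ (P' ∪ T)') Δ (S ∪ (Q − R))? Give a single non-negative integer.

9

P' = {1,2,4,5,6,7,8,9,12,13}
P' ∪ T = {1,2,3,4,5,6,7,8,9,11,12,13}
(P' ∪ T)' = {10}
T ∪ (P' ∪ T)' = {2,3,4,7,10,11,12,13}
Q − R = {8,12}
S ∪ (Q − R) = {1,4,5,6,8,9,11,12,13}
(T ∪ (P' ∪ T)') Δ (S ∪ (Q − R)) = {1,2,3,5,6,7,8,9,10}
|(T ∪ (P' ∪ T)') Δ (S ∪ (Q − R))| = 9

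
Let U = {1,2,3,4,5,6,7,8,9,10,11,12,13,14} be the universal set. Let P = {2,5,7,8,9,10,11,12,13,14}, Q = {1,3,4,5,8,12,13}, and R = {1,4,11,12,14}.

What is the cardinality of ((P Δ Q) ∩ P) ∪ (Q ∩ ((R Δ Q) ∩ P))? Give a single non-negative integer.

9

P Δ Q = {1,2,3,4,7,9,10,11,14}
(P Δ Q) ∩ P = {2,7,9,10,11,14}
R Δ Q = {3,5,8,11,13,14}
(R Δ Q) ∩ P = {5,8,11,13,14}
Q ∩ ((R Δ Q) ∩ P) = {5,8,13}
((P Δ Q) ∩ P) ∪ (Q ∩ ((R Δ Q) ∩ P)) = {2,5,7,8,9,10,11,13,14}
|((P Δ Q) ∩ P) ∪ (Q ∩ ((R Δ Q) ∩ P))| = 9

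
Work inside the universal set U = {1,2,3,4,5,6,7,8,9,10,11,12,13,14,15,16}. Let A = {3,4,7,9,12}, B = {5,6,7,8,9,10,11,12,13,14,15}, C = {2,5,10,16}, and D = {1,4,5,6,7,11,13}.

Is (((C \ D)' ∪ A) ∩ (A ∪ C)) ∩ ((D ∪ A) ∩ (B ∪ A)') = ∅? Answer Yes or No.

Yes

C \ D = {2,10,16}
(C \ D)' = {1,3,4,5,6,7,8,9,11,12,13,14,15}
(C \ D)' ∪ A = {1,3,4,5,6,7,8,9,11,12,13,14,15}
A ∪ C = {2,3,4,5,7,9,10,12,16}
((C \ D)' ∪ A) ∩ (A ∪ C) = {3,4,5,7,9,12}
D ∪ A = {1,3,4,5,6,7,9,11,12,13}
B ∪ A = {3,4,5,6,7,8,9,10,11,12,13,14,15}
(B ∪ A)' = {1,2,16}
(D ∪ A) ∩ (B ∪ A)' = {1}
{3,4,5,7,9,12} and {1} share no elements.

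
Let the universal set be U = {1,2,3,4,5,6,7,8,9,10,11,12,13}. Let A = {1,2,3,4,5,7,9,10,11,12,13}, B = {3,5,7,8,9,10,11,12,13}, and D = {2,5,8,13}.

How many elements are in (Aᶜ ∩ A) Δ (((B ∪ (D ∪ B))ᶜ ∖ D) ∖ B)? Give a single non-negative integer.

3

Aᶜ = {6,8}
Aᶜ ∩ A = {}
D ∪ B = {2,3,5,7,8,9,10,11,12,13}
B ∪ (D ∪ B) = {2,3,5,7,8,9,10,11,12,13}
(B ∪ (D ∪ B))ᶜ = {1,4,6}
(B ∪ (D ∪ B))ᶜ ∖ D = {1,4,6}
((B ∪ (D ∪ B))ᶜ ∖ D) ∖ B = {1,4,6}
(Aᶜ ∩ A) Δ (((B ∪ (D ∪ B))ᶜ ∖ D) ∖ B) = {1,4,6}
|(Aᶜ ∩ A) Δ (((B ∪ (D ∪ B))ᶜ ∖ D) ∖ B)| = 3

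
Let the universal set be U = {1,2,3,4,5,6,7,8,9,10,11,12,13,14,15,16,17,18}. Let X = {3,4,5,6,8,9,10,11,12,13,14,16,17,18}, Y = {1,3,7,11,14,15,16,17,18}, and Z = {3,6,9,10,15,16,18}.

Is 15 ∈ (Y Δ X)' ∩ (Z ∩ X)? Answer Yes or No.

No

15 ∈ Y and 15 ∉ X, so 15 ∈ Y Δ X
15 ∉ (Y Δ X)' since 15 ∈ (Y Δ X)
15 ∈ Z and 15 ∉ X, so 15 ∉ Z ∩ X
15 ∉ (Y Δ X)' and 15 ∉ (Z ∩ X), so 15 ∉ (Y Δ X)' ∩ (Z ∩ X)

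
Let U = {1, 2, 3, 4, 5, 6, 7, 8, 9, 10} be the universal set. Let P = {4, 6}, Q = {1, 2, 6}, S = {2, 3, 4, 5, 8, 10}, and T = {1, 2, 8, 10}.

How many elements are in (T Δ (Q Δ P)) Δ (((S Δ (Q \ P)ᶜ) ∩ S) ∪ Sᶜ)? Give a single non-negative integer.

8

Q Δ P = {1, 2, 4}
T Δ (Q Δ P) = {4, 8, 10}
Q \ P = {1, 2}
(Q \ P)ᶜ = {3, 4, 5, 6, 7, 8, 9, 10}
S Δ (Q \ P)ᶜ = {2, 6, 7, 9}
(S Δ (Q \ P)ᶜ) ∩ S = {2}
Sᶜ = {1, 6, 7, 9}
((S Δ (Q \ P)ᶜ) ∩ S) ∪ Sᶜ = {1, 2, 6, 7, 9}
(T Δ (Q Δ P)) Δ (((S Δ (Q \ P)ᶜ) ∩ S) ∪ Sᶜ) = {1, 2, 4, 6, 7, 8, 9, 10}
|(T Δ (Q Δ P)) Δ (((S Δ (Q \ P)ᶜ) ∩ S) ∪ Sᶜ)| = 8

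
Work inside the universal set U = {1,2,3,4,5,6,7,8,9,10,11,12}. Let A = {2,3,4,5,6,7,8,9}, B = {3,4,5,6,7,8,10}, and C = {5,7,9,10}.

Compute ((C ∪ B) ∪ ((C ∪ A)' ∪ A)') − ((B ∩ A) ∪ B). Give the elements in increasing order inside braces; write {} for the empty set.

{9}

C ∪ B = {3,4,5,6,7,8,9,10}
C ∪ A = {2,3,4,5,6,7,8,9,10}
(C ∪ A)' = {1,11,12}
(C ∪ A)' ∪ A = {1,2,3,4,5,6,7,8,9,11,12}
((C ∪ A)' ∪ A)' = {10}
(C ∪ B) ∪ ((C ∪ A)' ∪ A)' = {3,4,5,6,7,8,9,10}
B ∩ A = {3,4,5,6,7,8}
(B ∩ A) ∪ B = {3,4,5,6,7,8,10}
((C ∪ B) ∪ ((C ∪ A)' ∪ A)') − ((B ∩ A) ∪ B) = {9}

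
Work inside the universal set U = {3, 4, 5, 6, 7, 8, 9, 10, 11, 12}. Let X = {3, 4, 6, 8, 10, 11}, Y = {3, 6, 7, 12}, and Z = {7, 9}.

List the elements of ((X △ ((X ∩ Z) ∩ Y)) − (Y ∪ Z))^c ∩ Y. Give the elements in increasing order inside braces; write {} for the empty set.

{3, 6, 7, 12}

X ∩ Z = {}
(X ∩ Z) ∩ Y = {}
X △ ((X ∩ Z) ∩ Y) = {3, 4, 6, 8, 10, 11}
Y ∪ Z = {3, 6, 7, 9, 12}
(X △ ((X ∩ Z) ∩ Y)) − (Y ∪ Z) = {4, 8, 10, 11}
((X △ ((X ∩ Z) ∩ Y)) − (Y ∪ Z))^c = {3, 5, 6, 7, 9, 12}
((X △ ((X ∩ Z) ∩ Y)) − (Y ∪ Z))^c ∩ Y = {3, 6, 7, 12}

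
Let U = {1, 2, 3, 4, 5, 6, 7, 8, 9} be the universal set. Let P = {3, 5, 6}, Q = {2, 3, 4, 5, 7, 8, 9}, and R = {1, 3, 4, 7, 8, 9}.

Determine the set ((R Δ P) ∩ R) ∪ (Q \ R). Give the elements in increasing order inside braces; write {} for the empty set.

R Δ P = {1, 4, 5, 6, 7, 8, 9}
(R Δ P) ∩ R = {1, 4, 7, 8, 9}
Q \ R = {2, 5}
((R Δ P) ∩ R) ∪ (Q \ R) = {1, 2, 4, 5, 7, 8, 9}

{1, 2, 4, 5, 7, 8, 9}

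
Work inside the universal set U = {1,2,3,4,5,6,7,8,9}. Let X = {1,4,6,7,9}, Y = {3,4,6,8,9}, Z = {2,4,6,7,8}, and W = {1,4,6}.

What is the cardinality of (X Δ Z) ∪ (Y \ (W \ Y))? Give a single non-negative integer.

X Δ Z = {1,2,8,9}
W \ Y = {1}
Y \ (W \ Y) = {3,4,6,8,9}
(X Δ Z) ∪ (Y \ (W \ Y)) = {1,2,3,4,6,8,9}
|(X Δ Z) ∪ (Y \ (W \ Y))| = 7

7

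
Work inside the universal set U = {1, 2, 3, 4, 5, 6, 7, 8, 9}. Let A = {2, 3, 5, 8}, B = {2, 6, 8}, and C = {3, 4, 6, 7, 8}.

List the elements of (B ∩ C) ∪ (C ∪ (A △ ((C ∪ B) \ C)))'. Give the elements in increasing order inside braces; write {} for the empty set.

{1, 2, 6, 8, 9}

B ∩ C = {6, 8}
C ∪ B = {2, 3, 4, 6, 7, 8}
(C ∪ B) \ C = {2}
A △ ((C ∪ B) \ C) = {3, 5, 8}
C ∪ (A △ ((C ∪ B) \ C)) = {3, 4, 5, 6, 7, 8}
(C ∪ (A △ ((C ∪ B) \ C)))' = {1, 2, 9}
(B ∩ C) ∪ (C ∪ (A △ ((C ∪ B) \ C)))' = {1, 2, 6, 8, 9}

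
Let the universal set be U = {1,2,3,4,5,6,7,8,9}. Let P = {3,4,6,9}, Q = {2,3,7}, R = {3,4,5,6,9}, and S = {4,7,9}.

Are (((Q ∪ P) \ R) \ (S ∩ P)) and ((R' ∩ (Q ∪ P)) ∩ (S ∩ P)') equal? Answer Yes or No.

Yes

Q ∪ P = {2,3,4,6,7,9}
(Q ∪ P) \ R = {2,7}
S ∩ P = {4,9}
((Q ∪ P) \ R) \ (S ∩ P) = {2,7}
R' = {1,2,7,8}
R' ∩ (Q ∪ P) = {2,7}
(S ∩ P)' = {1,2,3,5,6,7,8}
(R' ∩ (Q ∪ P)) ∩ (S ∩ P)' = {2,7}
Both equal {2,7}, so ((Q ∪ P) \ R) \ (S ∩ P) = (R' ∩ (Q ∪ P)) ∩ (S ∩ P)'.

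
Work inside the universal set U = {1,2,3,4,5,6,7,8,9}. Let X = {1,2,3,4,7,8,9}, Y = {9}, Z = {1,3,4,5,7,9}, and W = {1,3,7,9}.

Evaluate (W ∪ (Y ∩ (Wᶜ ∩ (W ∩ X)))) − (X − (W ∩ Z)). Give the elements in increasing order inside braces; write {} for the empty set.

Wᶜ = {2,4,5,6,8}
W ∩ X = {1,3,7,9}
Wᶜ ∩ (W ∩ X) = {}
Y ∩ (Wᶜ ∩ (W ∩ X)) = {}
W ∪ (Y ∩ (Wᶜ ∩ (W ∩ X))) = {1,3,7,9}
W ∩ Z = {1,3,7,9}
X − (W ∩ Z) = {2,4,8}
(W ∪ (Y ∩ (Wᶜ ∩ (W ∩ X)))) − (X − (W ∩ Z)) = {1,3,7,9}

{1,3,7,9}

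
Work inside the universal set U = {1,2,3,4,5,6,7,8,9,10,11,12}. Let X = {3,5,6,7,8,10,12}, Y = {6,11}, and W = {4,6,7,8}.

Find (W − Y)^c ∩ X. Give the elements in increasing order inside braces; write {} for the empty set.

{3,5,6,10,12}

W − Y = {4,7,8}
(W − Y)^c = {1,2,3,5,6,9,10,11,12}
(W − Y)^c ∩ X = {3,5,6,10,12}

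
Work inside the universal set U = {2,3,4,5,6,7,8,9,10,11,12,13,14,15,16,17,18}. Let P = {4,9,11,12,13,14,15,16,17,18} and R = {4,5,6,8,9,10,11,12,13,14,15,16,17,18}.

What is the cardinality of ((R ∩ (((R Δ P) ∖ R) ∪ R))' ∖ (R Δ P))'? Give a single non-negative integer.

14

R Δ P = {5,6,8,10}
(R Δ P) ∖ R = {}
((R Δ P) ∖ R) ∪ R = {4,5,6,8,9,10,11,12,13,14,15,16,17,18}
R ∩ (((R Δ P) ∖ R) ∪ R) = {4,5,6,8,9,10,11,12,13,14,15,16,17,18}
(R ∩ (((R Δ P) ∖ R) ∪ R))' = {2,3,7}
(R ∩ (((R Δ P) ∖ R) ∪ R))' ∖ (R Δ P) = {2,3,7}
((R ∩ (((R Δ P) ∖ R) ∪ R))' ∖ (R Δ P))' = {4,5,6,8,9,10,11,12,13,14,15,16,17,18}
|((R ∩ (((R Δ P) ∖ R) ∪ R))' ∖ (R Δ P))'| = 14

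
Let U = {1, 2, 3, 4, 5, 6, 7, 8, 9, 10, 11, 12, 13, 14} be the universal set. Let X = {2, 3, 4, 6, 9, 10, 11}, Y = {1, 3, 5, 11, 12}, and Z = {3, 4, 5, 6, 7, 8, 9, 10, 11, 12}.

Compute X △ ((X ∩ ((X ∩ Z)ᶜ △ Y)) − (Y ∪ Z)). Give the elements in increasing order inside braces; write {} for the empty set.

X ∩ Z = {3, 4, 6, 9, 10, 11}
(X ∩ Z)ᶜ = {1, 2, 5, 7, 8, 12, 13, 14}
(X ∩ Z)ᶜ △ Y = {2, 3, 7, 8, 11, 13, 14}
X ∩ ((X ∩ Z)ᶜ △ Y) = {2, 3, 11}
Y ∪ Z = {1, 3, 4, 5, 6, 7, 8, 9, 10, 11, 12}
(X ∩ ((X ∩ Z)ᶜ △ Y)) − (Y ∪ Z) = {2}
X △ ((X ∩ ((X ∩ Z)ᶜ △ Y)) − (Y ∪ Z)) = {3, 4, 6, 9, 10, 11}

{3, 4, 6, 9, 10, 11}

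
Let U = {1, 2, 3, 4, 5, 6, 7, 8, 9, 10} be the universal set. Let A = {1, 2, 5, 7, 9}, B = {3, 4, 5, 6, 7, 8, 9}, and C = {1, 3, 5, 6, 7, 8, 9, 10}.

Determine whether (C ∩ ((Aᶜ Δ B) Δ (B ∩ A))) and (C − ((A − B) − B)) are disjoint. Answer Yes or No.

No

Aᶜ = {3, 4, 6, 8, 10}
Aᶜ Δ B = {5, 7, 9, 10}
B ∩ A = {5, 7, 9}
(Aᶜ Δ B) Δ (B ∩ A) = {10}
C ∩ ((Aᶜ Δ B) Δ (B ∩ A)) = {10}
A − B = {1, 2}
(A − B) − B = {1, 2}
C − ((A − B) − B) = {3, 5, 6, 7, 8, 9, 10}
10 lies in both, so they are not disjoint.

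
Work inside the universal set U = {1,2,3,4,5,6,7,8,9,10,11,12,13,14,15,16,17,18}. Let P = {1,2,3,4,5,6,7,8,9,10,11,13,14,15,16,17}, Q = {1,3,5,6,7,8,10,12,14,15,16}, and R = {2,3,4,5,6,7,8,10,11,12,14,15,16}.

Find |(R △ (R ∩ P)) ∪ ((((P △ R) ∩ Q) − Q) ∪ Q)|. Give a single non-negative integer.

R ∩ P = {2,3,4,5,6,7,8,10,11,14,15,16}
R △ (R ∩ P) = {12}
P △ R = {1,9,12,13,17}
(P △ R) ∩ Q = {1,12}
((P △ R) ∩ Q) − Q = {}
(((P △ R) ∩ Q) − Q) ∪ Q = {1,3,5,6,7,8,10,12,14,15,16}
(R △ (R ∩ P)) ∪ ((((P △ R) ∩ Q) − Q) ∪ Q) = {1,3,5,6,7,8,10,12,14,15,16}
|(R △ (R ∩ P)) ∪ ((((P △ R) ∩ Q) − Q) ∪ Q)| = 11

11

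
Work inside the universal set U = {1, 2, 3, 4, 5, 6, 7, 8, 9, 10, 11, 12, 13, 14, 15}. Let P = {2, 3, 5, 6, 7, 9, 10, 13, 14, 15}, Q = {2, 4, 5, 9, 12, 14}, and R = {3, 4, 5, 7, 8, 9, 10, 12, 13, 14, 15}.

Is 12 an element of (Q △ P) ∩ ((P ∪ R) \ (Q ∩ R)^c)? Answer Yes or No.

12 ∈ Q and 12 ∉ P, so 12 ∈ Q △ P
12 ∉ P and 12 ∈ R, so 12 ∈ P ∪ R
12 ∈ Q and 12 ∈ R, so 12 ∈ Q ∩ R
12 ∉ (Q ∩ R)^c since 12 ∈ (Q ∩ R)
12 ∈ (P ∪ R) and 12 ∉ (Q ∩ R)^c, so 12 ∈ (P ∪ R) \ (Q ∩ R)^c
12 ∈ (Q △ P) and 12 ∈ ((P ∪ R) \ (Q ∩ R)^c), so 12 ∈ (Q △ P) ∩ ((P ∪ R) \ (Q ∩ R)^c)

Yes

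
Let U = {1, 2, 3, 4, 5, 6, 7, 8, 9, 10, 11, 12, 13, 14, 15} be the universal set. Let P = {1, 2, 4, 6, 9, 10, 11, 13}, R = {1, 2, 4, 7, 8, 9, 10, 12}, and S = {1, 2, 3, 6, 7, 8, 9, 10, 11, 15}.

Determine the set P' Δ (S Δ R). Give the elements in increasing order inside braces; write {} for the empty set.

P' = {3, 5, 7, 8, 12, 14, 15}
S Δ R = {3, 4, 6, 11, 12, 15}
P' Δ (S Δ R) = {4, 5, 6, 7, 8, 11, 14}

{4, 5, 6, 7, 8, 11, 14}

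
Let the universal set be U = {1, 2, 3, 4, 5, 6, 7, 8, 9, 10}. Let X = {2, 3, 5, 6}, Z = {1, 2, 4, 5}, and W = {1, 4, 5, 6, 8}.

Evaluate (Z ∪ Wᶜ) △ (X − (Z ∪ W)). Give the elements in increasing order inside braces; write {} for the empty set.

Wᶜ = {2, 3, 7, 9, 10}
Z ∪ Wᶜ = {1, 2, 3, 4, 5, 7, 9, 10}
Z ∪ W = {1, 2, 4, 5, 6, 8}
X − (Z ∪ W) = {3}
(Z ∪ Wᶜ) △ (X − (Z ∪ W)) = {1, 2, 4, 5, 7, 9, 10}

{1, 2, 4, 5, 7, 9, 10}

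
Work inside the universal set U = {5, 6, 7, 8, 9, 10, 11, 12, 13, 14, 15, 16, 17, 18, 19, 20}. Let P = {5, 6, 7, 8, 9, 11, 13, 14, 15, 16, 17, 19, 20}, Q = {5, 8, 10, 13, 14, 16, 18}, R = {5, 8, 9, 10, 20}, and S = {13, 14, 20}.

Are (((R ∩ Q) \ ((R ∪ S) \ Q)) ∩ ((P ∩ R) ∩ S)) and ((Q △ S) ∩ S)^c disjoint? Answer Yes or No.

R ∩ Q = {5, 8, 10}
R ∪ S = {5, 8, 9, 10, 13, 14, 20}
(R ∪ S) \ Q = {9, 20}
(R ∩ Q) \ ((R ∪ S) \ Q) = {5, 8, 10}
P ∩ R = {5, 8, 9, 20}
(P ∩ R) ∩ S = {20}
((R ∩ Q) \ ((R ∪ S) \ Q)) ∩ ((P ∩ R) ∩ S) = {}
Q △ S = {5, 8, 10, 16, 18, 20}
(Q △ S) ∩ S = {20}
((Q △ S) ∩ S)^c = {5, 6, 7, 8, 9, 10, 11, 12, 13, 14, 15, 16, 17, 18, 19}
{} and {5, 6, 7, 8, 9, 10, 11, 12, 13, 14, 15, 16, 17, 18, 19} share no elements.

Yes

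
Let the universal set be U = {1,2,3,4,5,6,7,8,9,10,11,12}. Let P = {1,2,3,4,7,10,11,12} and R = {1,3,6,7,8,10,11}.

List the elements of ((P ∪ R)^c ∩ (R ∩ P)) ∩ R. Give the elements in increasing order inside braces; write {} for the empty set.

P ∪ R = {1,2,3,4,6,7,8,10,11,12}
(P ∪ R)^c = {5,9}
R ∩ P = {1,3,7,10,11}
(P ∪ R)^c ∩ (R ∩ P) = {}
((P ∪ R)^c ∩ (R ∩ P)) ∩ R = {}

{}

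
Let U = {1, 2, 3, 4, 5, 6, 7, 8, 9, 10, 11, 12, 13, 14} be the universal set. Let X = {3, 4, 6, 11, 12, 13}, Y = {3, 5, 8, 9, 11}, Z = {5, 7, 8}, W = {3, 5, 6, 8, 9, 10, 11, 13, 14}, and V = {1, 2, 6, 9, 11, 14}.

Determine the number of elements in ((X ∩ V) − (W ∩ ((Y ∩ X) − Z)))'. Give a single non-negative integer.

X ∩ V = {6, 11}
Y ∩ X = {3, 11}
(Y ∩ X) − Z = {3, 11}
W ∩ ((Y ∩ X) − Z) = {3, 11}
(X ∩ V) − (W ∩ ((Y ∩ X) − Z)) = {6}
((X ∩ V) − (W ∩ ((Y ∩ X) − Z)))' = {1, 2, 3, 4, 5, 7, 8, 9, 10, 11, 12, 13, 14}
|((X ∩ V) − (W ∩ ((Y ∩ X) − Z)))'| = 13

13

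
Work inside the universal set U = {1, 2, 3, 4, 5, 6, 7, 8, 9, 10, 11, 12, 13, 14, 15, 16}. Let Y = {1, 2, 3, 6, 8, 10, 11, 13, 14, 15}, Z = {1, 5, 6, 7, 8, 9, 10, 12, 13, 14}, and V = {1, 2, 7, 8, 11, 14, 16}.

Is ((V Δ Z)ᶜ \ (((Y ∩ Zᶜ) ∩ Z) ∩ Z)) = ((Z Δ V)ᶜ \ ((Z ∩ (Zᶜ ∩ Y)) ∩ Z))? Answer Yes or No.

Yes

V Δ Z = {2, 5, 6, 9, 10, 11, 12, 13, 16}
(V Δ Z)ᶜ = {1, 3, 4, 7, 8, 14, 15}
Zᶜ = {2, 3, 4, 11, 15, 16}
Y ∩ Zᶜ = {2, 3, 11, 15}
(Y ∩ Zᶜ) ∩ Z = {}
((Y ∩ Zᶜ) ∩ Z) ∩ Z = {}
(V Δ Z)ᶜ \ (((Y ∩ Zᶜ) ∩ Z) ∩ Z) = {1, 3, 4, 7, 8, 14, 15}
Z Δ V = {2, 5, 6, 9, 10, 11, 12, 13, 16}
(Z Δ V)ᶜ = {1, 3, 4, 7, 8, 14, 15}
Zᶜ ∩ Y = {2, 3, 11, 15}
Z ∩ (Zᶜ ∩ Y) = {}
(Z ∩ (Zᶜ ∩ Y)) ∩ Z = {}
(Z Δ V)ᶜ \ ((Z ∩ (Zᶜ ∩ Y)) ∩ Z) = {1, 3, 4, 7, 8, 14, 15}
Both equal {1, 3, 4, 7, 8, 14, 15}, so (V Δ Z)ᶜ \ (((Y ∩ Zᶜ) ∩ Z) ∩ Z) = (Z Δ V)ᶜ \ ((Z ∩ (Zᶜ ∩ Y)) ∩ Z).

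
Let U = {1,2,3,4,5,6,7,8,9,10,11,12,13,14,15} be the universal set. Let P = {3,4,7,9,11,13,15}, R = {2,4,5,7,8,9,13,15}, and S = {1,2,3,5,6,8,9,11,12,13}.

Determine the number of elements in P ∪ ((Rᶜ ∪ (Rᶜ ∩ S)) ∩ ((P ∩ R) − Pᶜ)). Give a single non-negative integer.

7

Rᶜ = {1,3,6,10,11,12,14}
Rᶜ ∩ S = {1,3,6,11,12}
Rᶜ ∪ (Rᶜ ∩ S) = {1,3,6,10,11,12,14}
P ∩ R = {4,7,9,13,15}
Pᶜ = {1,2,5,6,8,10,12,14}
(P ∩ R) − Pᶜ = {4,7,9,13,15}
(Rᶜ ∪ (Rᶜ ∩ S)) ∩ ((P ∩ R) − Pᶜ) = {}
P ∪ ((Rᶜ ∪ (Rᶜ ∩ S)) ∩ ((P ∩ R) − Pᶜ)) = {3,4,7,9,11,13,15}
|P ∪ ((Rᶜ ∪ (Rᶜ ∩ S)) ∩ ((P ∩ R) − Pᶜ))| = 7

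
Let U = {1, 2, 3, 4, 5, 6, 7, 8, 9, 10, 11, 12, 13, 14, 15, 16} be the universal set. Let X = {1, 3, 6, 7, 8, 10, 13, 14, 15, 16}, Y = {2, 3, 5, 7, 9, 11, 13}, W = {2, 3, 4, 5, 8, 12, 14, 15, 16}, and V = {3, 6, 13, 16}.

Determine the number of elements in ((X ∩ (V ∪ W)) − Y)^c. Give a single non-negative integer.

V ∪ W = {2, 3, 4, 5, 6, 8, 12, 13, 14, 15, 16}
X ∩ (V ∪ W) = {3, 6, 8, 13, 14, 15, 16}
(X ∩ (V ∪ W)) − Y = {6, 8, 14, 15, 16}
((X ∩ (V ∪ W)) − Y)^c = {1, 2, 3, 4, 5, 7, 9, 10, 11, 12, 13}
|((X ∩ (V ∪ W)) − Y)^c| = 11

11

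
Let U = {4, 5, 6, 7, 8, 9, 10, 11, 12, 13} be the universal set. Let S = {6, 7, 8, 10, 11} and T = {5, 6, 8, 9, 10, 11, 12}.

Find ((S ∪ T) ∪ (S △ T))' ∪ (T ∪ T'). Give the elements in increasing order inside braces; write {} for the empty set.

S ∪ T = {5, 6, 7, 8, 9, 10, 11, 12}
S △ T = {5, 7, 9, 12}
(S ∪ T) ∪ (S △ T) = {5, 6, 7, 8, 9, 10, 11, 12}
((S ∪ T) ∪ (S △ T))' = {4, 13}
T' = {4, 7, 13}
T ∪ T' = {4, 5, 6, 7, 8, 9, 10, 11, 12, 13}
((S ∪ T) ∪ (S △ T))' ∪ (T ∪ T') = {4, 5, 6, 7, 8, 9, 10, 11, 12, 13}

{4, 5, 6, 7, 8, 9, 10, 11, 12, 13}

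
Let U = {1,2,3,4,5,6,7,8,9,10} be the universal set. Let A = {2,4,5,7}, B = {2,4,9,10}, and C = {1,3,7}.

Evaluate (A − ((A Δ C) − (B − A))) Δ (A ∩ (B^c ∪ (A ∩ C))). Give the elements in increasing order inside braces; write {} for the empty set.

A Δ C = {1,2,3,4,5}
B − A = {9,10}
(A Δ C) − (B − A) = {1,2,3,4,5}
A − ((A Δ C) − (B − A)) = {7}
B^c = {1,3,5,6,7,8}
A ∩ C = {7}
B^c ∪ (A ∩ C) = {1,3,5,6,7,8}
A ∩ (B^c ∪ (A ∩ C)) = {5,7}
(A − ((A Δ C) − (B − A))) Δ (A ∩ (B^c ∪ (A ∩ C))) = {5}

{5}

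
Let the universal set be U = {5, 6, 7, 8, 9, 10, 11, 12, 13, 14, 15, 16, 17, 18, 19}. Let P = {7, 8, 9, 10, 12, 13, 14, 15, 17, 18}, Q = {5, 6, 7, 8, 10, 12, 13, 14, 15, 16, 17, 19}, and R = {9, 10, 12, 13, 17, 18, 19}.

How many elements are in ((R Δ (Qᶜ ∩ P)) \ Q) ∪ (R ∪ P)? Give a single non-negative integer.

11

Qᶜ = {9, 11, 18}
Qᶜ ∩ P = {9, 18}
R Δ (Qᶜ ∩ P) = {10, 12, 13, 17, 19}
(R Δ (Qᶜ ∩ P)) \ Q = {}
R ∪ P = {7, 8, 9, 10, 12, 13, 14, 15, 17, 18, 19}
((R Δ (Qᶜ ∩ P)) \ Q) ∪ (R ∪ P) = {7, 8, 9, 10, 12, 13, 14, 15, 17, 18, 19}
|((R Δ (Qᶜ ∩ P)) \ Q) ∪ (R ∪ P)| = 11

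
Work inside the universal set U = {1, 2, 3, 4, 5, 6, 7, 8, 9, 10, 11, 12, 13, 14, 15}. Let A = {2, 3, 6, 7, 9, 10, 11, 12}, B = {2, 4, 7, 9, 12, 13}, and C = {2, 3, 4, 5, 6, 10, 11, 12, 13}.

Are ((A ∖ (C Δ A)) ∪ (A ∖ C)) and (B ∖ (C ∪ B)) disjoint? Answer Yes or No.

C Δ A = {4, 5, 7, 9, 13}
A ∖ (C Δ A) = {2, 3, 6, 10, 11, 12}
A ∖ C = {7, 9}
(A ∖ (C Δ A)) ∪ (A ∖ C) = {2, 3, 6, 7, 9, 10, 11, 12}
C ∪ B = {2, 3, 4, 5, 6, 7, 9, 10, 11, 12, 13}
B ∖ (C ∪ B) = {}
{2, 3, 6, 7, 9, 10, 11, 12} and {} share no elements.

Yes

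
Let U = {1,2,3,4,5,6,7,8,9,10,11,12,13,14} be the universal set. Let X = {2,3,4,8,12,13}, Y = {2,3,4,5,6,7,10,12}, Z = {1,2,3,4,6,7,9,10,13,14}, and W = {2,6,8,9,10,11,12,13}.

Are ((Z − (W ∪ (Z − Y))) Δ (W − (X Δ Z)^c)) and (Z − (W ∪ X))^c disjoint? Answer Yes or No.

Z − Y = {1,9,13,14}
W ∪ (Z − Y) = {1,2,6,8,9,10,11,12,13,14}
Z − (W ∪ (Z − Y)) = {3,4,7}
X Δ Z = {1,6,7,8,9,10,12,14}
(X Δ Z)^c = {2,3,4,5,11,13}
W − (X Δ Z)^c = {6,8,9,10,12}
(Z − (W ∪ (Z − Y))) Δ (W − (X Δ Z)^c) = {3,4,6,7,8,9,10,12}
W ∪ X = {2,3,4,6,8,9,10,11,12,13}
Z − (W ∪ X) = {1,7,14}
(Z − (W ∪ X))^c = {2,3,4,5,6,8,9,10,11,12,13}
3 lies in both, so they are not disjoint.

No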